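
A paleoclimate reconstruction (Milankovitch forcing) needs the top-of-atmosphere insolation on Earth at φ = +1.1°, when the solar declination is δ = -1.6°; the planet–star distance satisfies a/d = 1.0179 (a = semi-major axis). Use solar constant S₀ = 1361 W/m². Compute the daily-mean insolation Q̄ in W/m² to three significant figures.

Q̄ ≈ 448 W/m²

cos H₀ = −tan(+1.1°) tan(-1.600°) = 0.0005, H₀ = 1.5703 rad.
Bracket: H₀ sin φ sin δ + cos φ cos δ sin H₀ = 1.5703×0.01920×-0.02792 + 0.99982×0.99961×1.00000 = -0.000842 + 0.999430 = 0.998588.
Inverse-square distance factor (a/d)² = 1.0179² = 1.036120.
Q̄ = (S₀/π) × 1.036120 × [bracket] = (1361/π) × 1.036120 × 0.998588 = 448.2 W/m².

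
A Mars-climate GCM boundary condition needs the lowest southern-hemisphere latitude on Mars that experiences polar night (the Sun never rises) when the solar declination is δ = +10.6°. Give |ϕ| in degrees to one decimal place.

|ϕ| = 79.4°

Polar night requires cos h₀ = −tan ϕ tan δ ≥ 1, i.e. tan ϕ tan δ ≤ −1.
The boundary is |tan ϕ| · |tan δ| = 1, so |ϕ| = 90° − |δ| = 90° − 10.6° = 79.4° in the southern hemisphere.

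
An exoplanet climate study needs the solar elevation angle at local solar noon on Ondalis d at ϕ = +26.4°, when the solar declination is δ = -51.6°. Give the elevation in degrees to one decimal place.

12.0°

At local noon the hour angle is zero, so the zenith angle equals |ϕ − δ| = |+26.4° − (-51.600°)| = 78.000°.
Elevation = 90° − 78.000° = 12.0°.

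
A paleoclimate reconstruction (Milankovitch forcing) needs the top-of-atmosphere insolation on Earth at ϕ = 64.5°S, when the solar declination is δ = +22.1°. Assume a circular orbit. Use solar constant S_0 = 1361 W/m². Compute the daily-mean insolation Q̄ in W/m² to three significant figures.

cos h₀ = −tan(-64.5°) tan(+22.100°) = 0.8513, h₀ = 0.5523 rad.
Bracket: h₀ sin ϕ sin δ + cos ϕ cos δ sin h₀ = 0.5523×-0.90259×0.37622 + 0.43051×0.92653×0.52465 = -0.187546 + 0.209273 = 0.021727.
Q̄ = (S_0/π) × [bracket] = (1361/π) × 0.021727 = 9.413 W/m².

Q̄ ≈ 9.41 W/m²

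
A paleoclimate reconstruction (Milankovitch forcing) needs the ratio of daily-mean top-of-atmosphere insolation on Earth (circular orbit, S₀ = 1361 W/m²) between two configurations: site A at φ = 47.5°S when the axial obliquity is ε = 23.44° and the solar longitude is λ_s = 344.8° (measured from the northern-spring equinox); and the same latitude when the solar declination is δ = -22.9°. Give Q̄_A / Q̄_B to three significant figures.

Q̄_A / Q̄_B ≈ 0.699

— Configuration A (φ=-47.5°):
Solar declination: sin δ = sin ε · sin λ_s = sin 23.44° × sin 344.8° = -0.10430, so δ = -5.987°.
cos H₀ = −tan(-47.5°) tan(-5.987°) = -0.1144, H₀ = 1.6855 rad.
Bracket: H₀ sin φ sin δ + cos φ cos δ sin H₀ = 1.6855×-0.73728×-0.10430 + 0.67559×0.99455×0.99343 = 0.129612 + 0.667494 = 0.797106.
Q̄ = (S₀/π) × [bracket] = (1361/π) × 0.797106 = 345.32 W/m².
— Configuration B (φ=-47.5°):
cos H₀ = −tan(-47.5°) tan(-22.900°) = -0.4610, H₀ = 2.0499 rad.
Bracket: H₀ sin φ sin δ + cos φ cos δ sin H₀ = 2.0499×-0.73728×-0.38912 + 0.67559×0.92119×0.88741 = 0.588097 + 0.552277 = 1.140374.
Q̄ = (S₀/π) × [bracket] = (1361/π) × 1.140374 = 494.03 W/m².
Ratio Q̄_A / Q̄_B = 345.32 / 494.03 = 0.6990.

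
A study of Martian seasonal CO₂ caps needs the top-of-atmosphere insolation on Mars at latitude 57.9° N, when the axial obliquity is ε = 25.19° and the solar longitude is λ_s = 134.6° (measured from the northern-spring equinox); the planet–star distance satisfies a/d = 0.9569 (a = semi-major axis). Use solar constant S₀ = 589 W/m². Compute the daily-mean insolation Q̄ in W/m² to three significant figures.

Q̄ ≈ 168 W/m²

Solar declination: sin δ = sin ε · sin λ_s = sin 25.19° × sin 134.6° = 0.30305, so δ = +17.641°.
cos H₀ = −tan(+57.9°) tan(+17.641°) = -0.5069, H₀ = 2.1024 rad.
Bracket: H₀ sin φ sin δ + cos φ cos δ sin H₀ = 2.1024×0.84712×0.30305 + 0.53140×0.95297×0.86198 = 0.539728 + 0.436514 = 0.976242.
Inverse-square distance factor (a/d)² = 0.9569² = 0.915658.
Q̄ = (S₀/π) × 0.915658 × [bracket] = (589/π) × 0.915658 × 0.976242 = 167.6 W/m².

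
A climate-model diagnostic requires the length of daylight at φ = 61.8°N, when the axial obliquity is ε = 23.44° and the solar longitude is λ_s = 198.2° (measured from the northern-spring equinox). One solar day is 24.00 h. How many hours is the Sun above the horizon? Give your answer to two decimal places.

10.20 h

Solar declination: sin δ = sin ε · sin λ_s = sin 23.44° × sin 198.2° = -0.12424, so δ = -7.137°.
cos H₀ = −tan φ · tan δ = −tan(+61.8°) × tan(-7.137°) = 0.2335, so H₀ = 1.3351 rad = 76.50°.
Daylight = 2H₀/(2π) × 24.00 h = (1.3351/π) × 24.00 = 10.20 h.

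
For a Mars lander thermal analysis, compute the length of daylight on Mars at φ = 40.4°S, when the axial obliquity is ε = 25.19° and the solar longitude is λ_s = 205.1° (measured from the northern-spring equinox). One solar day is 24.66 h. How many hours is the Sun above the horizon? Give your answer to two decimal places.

13.56 h

Solar declination: sin δ = sin ε · sin λ_s = sin 25.19° × sin 205.1° = -0.18055, so δ = -10.402°.
cos H₀ = −tan φ · tan δ = −tan(-40.4°) × tan(-10.402°) = -0.1562, so H₀ = 1.7277 rad = 98.99°.
Daylight = 2H₀/(2π) × 24.66 h = (1.7277/π) × 24.66 = 13.56 h.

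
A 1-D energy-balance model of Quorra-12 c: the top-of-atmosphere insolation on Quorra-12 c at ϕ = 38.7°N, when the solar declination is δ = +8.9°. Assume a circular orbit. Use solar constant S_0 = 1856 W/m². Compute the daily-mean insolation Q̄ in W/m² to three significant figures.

cos h₀ = −tan(+38.7°) tan(+8.900°) = -0.1255, h₀ = 1.6966 rad.
Bracket: h₀ sin ϕ sin δ + cos ϕ cos δ sin h₀ = 1.6966×0.62524×0.15471 + 0.78043×0.98796×0.99210 = 0.164114 + 0.764942 = 0.929056.
Q̄ = (S_0/π) × [bracket] = (1856/π) × 0.929056 = 548.9 W/m².

Q̄ ≈ 549 W/m²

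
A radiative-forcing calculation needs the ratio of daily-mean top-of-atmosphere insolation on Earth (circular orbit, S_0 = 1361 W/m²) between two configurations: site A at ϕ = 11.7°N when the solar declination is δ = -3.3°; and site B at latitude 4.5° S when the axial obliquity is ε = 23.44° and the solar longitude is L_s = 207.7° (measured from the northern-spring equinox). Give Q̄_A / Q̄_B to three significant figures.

Q̄_A / Q̄_B ≈ 0.957

— Configuration A (ϕ=+11.7°):
cos h₀ = −tan(+11.7°) tan(-3.300°) = 0.0119, h₀ = 1.5589 rad.
Bracket: h₀ sin ϕ sin δ + cos ϕ cos δ sin h₀ = 1.5589×0.20279×-0.05756 + 0.97922×0.99834×0.99993 = -0.018196 + 0.977526 = 0.959330.
Q̄ = (S_0/π) × [bracket] = (1361/π) × 0.959330 = 415.60 W/m².
— Configuration B (ϕ=-4.5°):
Solar declination: sin δ = sin ε · sin L_s = sin 23.44° × sin 207.7° = -0.18491, so δ = -10.656°.
cos h₀ = −tan(-4.5°) tan(-10.656°) = -0.0148, h₀ = 1.5856 rad.
Bracket: h₀ sin ϕ sin δ + cos ϕ cos δ sin h₀ = 1.5856×-0.07846×-0.18491 + 0.99692×0.98276×0.99989 = 0.023004 + 0.979625 = 1.002629.
Q̄ = (S_0/π) × [bracket] = (1361/π) × 1.002629 = 434.36 W/m².
Ratio Q̄_A / Q̄_B = 415.60 / 434.36 = 0.9568.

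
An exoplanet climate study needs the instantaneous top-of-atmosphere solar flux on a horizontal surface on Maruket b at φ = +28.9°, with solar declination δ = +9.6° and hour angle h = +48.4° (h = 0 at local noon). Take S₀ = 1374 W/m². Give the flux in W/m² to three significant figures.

898 W/m²

cos θ_z = sin φ sin δ + cos φ cos δ cos h = 0.080596 + 0.573104 = 0.653700.
Flux = S₀ · cos θ_z = 1374 × 0.653700 = 898.2 W/m².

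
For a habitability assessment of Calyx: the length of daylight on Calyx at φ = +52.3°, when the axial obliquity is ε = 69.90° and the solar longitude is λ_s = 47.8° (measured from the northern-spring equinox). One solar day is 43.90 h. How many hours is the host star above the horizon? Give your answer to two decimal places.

43.90 h

Solar declination: sin δ = sin ε · sin λ_s = sin 69.90° × sin 47.8° = 0.69569, so δ = +44.082°.
Sunrise equation: cos H₀ = −tan φ · tan δ = -1.2530 ≤ −1, so the host star never sets (polar day) and H₀ = π.
Daylight = 2H₀/(2π) × 43.90 h = (3.1416/π) × 43.90 = 43.90 h.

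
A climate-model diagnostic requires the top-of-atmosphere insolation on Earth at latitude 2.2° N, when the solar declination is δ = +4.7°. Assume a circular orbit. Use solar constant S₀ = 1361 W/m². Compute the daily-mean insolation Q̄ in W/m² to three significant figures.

Q̄ ≈ 434 W/m²

cos H₀ = −tan(+2.2°) tan(+4.700°) = -0.0032, H₀ = 1.5740 rad.
Bracket: H₀ sin φ sin δ + cos φ cos δ sin H₀ = 1.5740×0.03839×0.08194 + 0.99926×0.99664×1.00000 = 0.004951 + 0.995902 = 1.000853.
Q̄ = (S₀/π) × [bracket] = (1361/π) × 1.000853 = 433.6 W/m².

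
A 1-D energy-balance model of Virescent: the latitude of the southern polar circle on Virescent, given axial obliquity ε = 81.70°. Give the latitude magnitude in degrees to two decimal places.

8.30°

The polar circle is the lowest latitude that experiences at least one full rotation of continuous darkness at the northern-summer solstice; it lies at |φ| = 90° − ε = 90° − 81.70° = 8.30°.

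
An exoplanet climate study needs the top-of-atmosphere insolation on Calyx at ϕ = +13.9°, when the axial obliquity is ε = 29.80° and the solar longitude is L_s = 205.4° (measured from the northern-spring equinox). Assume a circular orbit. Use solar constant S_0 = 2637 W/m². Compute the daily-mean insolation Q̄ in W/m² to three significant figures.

Q̄ ≈ 730 W/m²

Solar declination: sin δ = sin ε · sin L_s = sin 29.80° × sin 205.4° = -0.21317, so δ = -12.308°.
cos h₀ = −tan(+13.9°) tan(-12.308°) = 0.0540, h₀ = 1.5168 rad.
Bracket: h₀ sin ϕ sin δ + cos ϕ cos δ sin h₀ = 1.5168×0.24023×-0.21317 + 0.97072×0.97702×0.99854 = -0.077675 + 0.947028 = 0.869353.
Q̄ = (S_0/π) × [bracket] = (2637/π) × 0.869353 = 729.7 W/m².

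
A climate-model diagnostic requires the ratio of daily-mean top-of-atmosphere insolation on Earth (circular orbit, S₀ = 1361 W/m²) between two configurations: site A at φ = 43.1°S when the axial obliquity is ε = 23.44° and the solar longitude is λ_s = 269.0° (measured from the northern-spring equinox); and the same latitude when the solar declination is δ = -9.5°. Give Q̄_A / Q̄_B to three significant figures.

Q̄_A / Q̄_B ≈ 1.27

— Configuration A (φ=-43.1°):
Solar declination: sin δ = sin ε · sin λ_s = sin 23.44° × sin 269.0° = -0.39773, so δ = -23.436°.
cos H₀ = −tan(-43.1°) tan(-23.436°) = -0.4057, H₀ = 1.9885 rad.
Bracket: H₀ sin φ sin δ + cos φ cos δ sin H₀ = 1.9885×-0.68327×-0.39773 + 0.73016×0.91750×0.91403 = 0.540389 + 0.612329 = 1.152718.
Q̄ = (S₀/π) × [bracket] = (1361/π) × 1.152718 = 499.38 W/m².
— Configuration B (φ=-43.1°):
cos H₀ = −tan(-43.1°) tan(-9.500°) = -0.1566, H₀ = 1.7280 rad.
Bracket: H₀ sin φ sin δ + cos φ cos δ sin H₀ = 1.7280×-0.68327×-0.16505 + 0.73016×0.98629×0.98766 = 0.194873 + 0.711263 = 0.906136.
Q̄ = (S₀/π) × [bracket] = (1361/π) × 0.906136 = 392.56 W/m².
Ratio Q̄_A / Q̄_B = 499.38 / 392.56 = 1.272.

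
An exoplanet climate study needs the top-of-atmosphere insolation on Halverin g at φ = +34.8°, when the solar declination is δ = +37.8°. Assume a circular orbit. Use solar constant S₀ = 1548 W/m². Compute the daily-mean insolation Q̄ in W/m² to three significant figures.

Q̄ ≈ 638 W/m²

cos H₀ = −tan(+34.8°) tan(+37.800°) = -0.5391, H₀ = 2.1402 rad.
Bracket: H₀ sin φ sin δ + cos φ cos δ sin H₀ = 2.1402×0.57071×0.61291 + 0.82115×0.79016×0.84223 = 0.748629 + 0.546472 = 1.295101.
Q̄ = (S₀/π) × [bracket] = (1548/π) × 1.295101 = 638.2 W/m².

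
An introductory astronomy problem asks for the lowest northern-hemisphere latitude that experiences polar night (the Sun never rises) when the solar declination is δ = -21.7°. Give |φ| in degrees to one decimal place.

Polar night requires cos H₀ = −tan φ tan δ ≥ 1, i.e. tan φ tan δ ≤ −1.
The boundary is |tan φ| · |tan δ| = 1, so |φ| = 90° − |δ| = 90° − 21.7° = 68.3° in the northern hemisphere.

|φ| = 68.3°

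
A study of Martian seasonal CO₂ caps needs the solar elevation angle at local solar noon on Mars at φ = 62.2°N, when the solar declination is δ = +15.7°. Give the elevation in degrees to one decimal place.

At local noon the hour angle is zero, so the zenith angle equals |φ − δ| = |+62.2° − (+15.700°)| = 46.500°.
Elevation = 90° − 46.500° = 43.5°.

43.5°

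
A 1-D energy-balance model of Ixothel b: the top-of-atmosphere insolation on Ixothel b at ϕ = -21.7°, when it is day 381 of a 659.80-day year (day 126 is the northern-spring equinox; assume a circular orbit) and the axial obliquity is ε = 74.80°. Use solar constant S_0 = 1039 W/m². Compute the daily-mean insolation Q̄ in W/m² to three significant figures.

Solar longitude: L_s = 360° × (381 − 126)/659.80 = 139.133°.
sin δ = sin 74.80° × sin 139.133° = 0.63141, so δ = +39.155°.
cos h₀ = −tan(-21.7°) tan(+39.155°) = 0.3240, h₀ = 1.2408 rad.
Bracket: h₀ sin ϕ sin δ + cos ϕ cos δ sin h₀ = 1.2408×-0.36975×0.63141 + 0.92913×0.77545×0.94605 = -0.289682 + 0.681623 = 0.391941.
Q̄ = (S_0/π) × [bracket] = (1039/π) × 0.391941 = 129.6 W/m².

Q̄ ≈ 130 W/m²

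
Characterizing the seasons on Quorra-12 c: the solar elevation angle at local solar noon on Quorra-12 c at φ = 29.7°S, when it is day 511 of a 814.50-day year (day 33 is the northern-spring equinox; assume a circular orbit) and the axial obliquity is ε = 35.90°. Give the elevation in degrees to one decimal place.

Solar longitude: λ_s = 360° × (511 − 33)/814.50 = 211.271°.
sin δ = sin 35.90° × sin 211.271° = -0.30438, so δ = -17.721°.
At local noon the hour angle is zero, so the zenith angle equals |φ − δ| = |-29.7° − (-17.721°)| = 11.979°.
Elevation = 90° − 11.979° = 78.0°.

78.0°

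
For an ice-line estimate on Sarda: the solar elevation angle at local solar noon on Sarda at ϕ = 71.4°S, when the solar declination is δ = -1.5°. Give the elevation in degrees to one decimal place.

20.1°

At local noon the hour angle is zero, so the zenith angle equals |ϕ − δ| = |-71.4° − (-1.500°)| = 69.900°.
Elevation = 90° − 69.900° = 20.1°.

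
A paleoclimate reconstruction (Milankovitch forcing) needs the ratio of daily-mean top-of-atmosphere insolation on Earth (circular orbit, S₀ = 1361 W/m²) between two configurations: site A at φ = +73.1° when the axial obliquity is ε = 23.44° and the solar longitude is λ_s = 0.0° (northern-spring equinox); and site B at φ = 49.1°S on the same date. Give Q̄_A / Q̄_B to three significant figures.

Q̄_A / Q̄_B ≈ 0.444

— Configuration A (φ=+73.1°):
Solar declination: sin δ = sin ε · sin λ_s = sin 23.44° × sin 0.0° = 0.00000, so δ = +0.000°.
cos H₀ = −tan(+73.1°) tan(+0.000°) = -0.0000, H₀ = 1.5708 rad.
Bracket: H₀ sin φ sin δ + cos φ cos δ sin H₀ = 1.5708×0.95681×0.00000 + 0.29070×1.00000×1.00000 = 0.000000 + 0.290700 = 0.290700.
Q̄ = (S₀/π) × [bracket] = (1361/π) × 0.290700 = 125.94 W/m².
— Configuration B (φ=-49.1°):
cos H₀ = −tan(-49.1°) tan(+0.000°) = 0.0000, H₀ = 1.5708 rad.
Bracket: H₀ sin φ sin δ + cos φ cos δ sin H₀ = 1.5708×-0.75585×0.00000 + 0.65474×1.00000×1.00000 = -0.000000 + 0.654740 = 0.654740.
Q̄ = (S₀/π) × [bracket] = (1361/π) × 0.654740 = 283.65 W/m².
Ratio Q̄_A / Q̄_B = 125.94 / 283.65 = 0.4440.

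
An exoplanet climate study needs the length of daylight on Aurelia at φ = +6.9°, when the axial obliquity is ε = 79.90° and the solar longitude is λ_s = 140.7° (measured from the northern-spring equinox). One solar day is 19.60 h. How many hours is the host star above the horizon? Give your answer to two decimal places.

Solar declination: sin δ = sin ε · sin λ_s = sin 79.90° × sin 140.7° = 0.62357, so δ = +38.577°.
cos H₀ = −tan φ · tan δ = −tan(+6.9°) × tan(+38.577°) = -0.0965, so H₀ = 1.6675 rad = 95.54°.
Daylight = 2H₀/(2π) × 19.60 h = (1.6675/π) × 19.60 = 10.40 h.

10.40 h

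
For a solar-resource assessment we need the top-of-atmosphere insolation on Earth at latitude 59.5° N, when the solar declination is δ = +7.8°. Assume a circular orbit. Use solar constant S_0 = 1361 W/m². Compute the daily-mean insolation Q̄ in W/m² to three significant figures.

cos h₀ = −tan(+59.5°) tan(+7.800°) = -0.2326, h₀ = 1.8055 rad.
Bracket: h₀ sin ϕ sin δ + cos ϕ cos δ sin h₀ = 1.8055×0.86163×0.13572 + 0.50754×0.99075×0.97258 = 0.211136 + 0.489057 = 0.700193.
Q̄ = (S_0/π) × [bracket] = (1361/π) × 0.700193 = 303.3 W/m².

Q̄ ≈ 303 W/m²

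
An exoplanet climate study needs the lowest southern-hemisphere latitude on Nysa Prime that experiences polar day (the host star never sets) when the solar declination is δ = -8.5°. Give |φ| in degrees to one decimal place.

Polar day requires cos H₀ = −tan φ tan δ ≤ −1, i.e. tan φ tan δ ≥ 1.
The boundary is |tan φ| · |tan δ| = 1, so |φ| = 90° − |δ| = 90° − 8.5° = 81.5° in the southern hemisphere.

|φ| = 81.5°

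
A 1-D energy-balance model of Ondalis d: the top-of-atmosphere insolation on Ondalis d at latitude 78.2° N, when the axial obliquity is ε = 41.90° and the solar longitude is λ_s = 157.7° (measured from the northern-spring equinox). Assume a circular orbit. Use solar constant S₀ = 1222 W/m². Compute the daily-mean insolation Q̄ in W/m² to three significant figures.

Solar declination: sin δ = sin ε · sin λ_s = sin 41.90° × sin 157.7° = 0.25341, so δ = +14.680°.
cos H₀ = −tan(+78.2°) tan(+14.680°) = -1.2540 ≤ −1 ⇒ polar day, H₀ = π.
Bracket: H₀ sin φ sin δ + cos φ cos δ sin H₀ = 3.1416×0.97887×0.25341 + 0.20450×0.96736×0.00000 = 0.779291 + 0.000000 = 0.779291.
Q̄ = (S₀/π) × [bracket] = (1222/π) × 0.779291 = 303.1 W/m².

Q̄ ≈ 303 W/m²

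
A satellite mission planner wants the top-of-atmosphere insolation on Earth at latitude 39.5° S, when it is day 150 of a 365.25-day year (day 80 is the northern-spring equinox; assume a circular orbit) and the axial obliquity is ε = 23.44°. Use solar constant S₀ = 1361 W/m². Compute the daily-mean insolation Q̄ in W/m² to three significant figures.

Q̄ ≈ 167 W/m²

Solar longitude: λ_s = 360° × (150 − 80)/365.25 = 68.994°.
sin δ = sin 23.44° × sin 68.994° = 0.37135, so δ = +21.799°.
cos H₀ = −tan(-39.5°) tan(+21.799°) = 0.3297, H₀ = 1.2348 rad.
Bracket: H₀ sin φ sin δ + cos φ cos δ sin H₀ = 1.2348×-0.63608×0.37135 + 0.77162×0.92849×0.94409 = -0.291670 + 0.676385 = 0.384715.
Q̄ = (S₀/π) × [bracket] = (1361/π) × 0.384715 = 166.7 W/m².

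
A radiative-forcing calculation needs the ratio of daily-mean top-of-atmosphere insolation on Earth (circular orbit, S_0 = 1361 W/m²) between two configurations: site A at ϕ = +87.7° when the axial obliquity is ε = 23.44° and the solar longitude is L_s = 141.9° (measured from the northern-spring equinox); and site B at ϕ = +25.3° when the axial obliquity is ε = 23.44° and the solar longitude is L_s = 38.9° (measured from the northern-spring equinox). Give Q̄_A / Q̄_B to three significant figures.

— Configuration A (ϕ=+87.7°):
Solar declination: sin δ = sin ε · sin L_s = sin 23.44° × sin 141.9° = 0.24545, so δ = +14.208°.
cos h₀ = −tan(+87.7°) tan(+14.208°) = -6.3040 ≤ −1 ⇒ polar day, h₀ = π.
Bracket: h₀ sin ϕ sin δ + cos ϕ cos δ sin h₀ = 3.1416×0.99919×0.24545 + 0.04013×0.96941×0.00000 = 0.770481 + 0.000000 = 0.770481.
Q̄ = (S_0/π) × [bracket] = (1361/π) × 0.770481 = 333.79 W/m².
— Configuration B (ϕ=+25.3°):
Solar declination: sin δ = sin ε · sin L_s = sin 23.44° × sin 38.9° = 0.24980, so δ = +14.465°.
cos h₀ = −tan(+25.3°) tan(+14.465°) = -0.1219, h₀ = 1.6930 rad.
Bracket: h₀ sin ϕ sin δ + cos ϕ cos δ sin h₀ = 1.6930×0.42736×0.24980 + 0.90408×0.96830×0.99254 = 0.180735 + 0.868890 = 1.049625.
Q̄ = (S_0/π) × [bracket] = (1361/π) × 1.049625 = 454.72 W/m².
Ratio Q̄_A / Q̄_B = 333.79 / 454.72 = 0.7341.

Q̄_A / Q̄_B ≈ 0.734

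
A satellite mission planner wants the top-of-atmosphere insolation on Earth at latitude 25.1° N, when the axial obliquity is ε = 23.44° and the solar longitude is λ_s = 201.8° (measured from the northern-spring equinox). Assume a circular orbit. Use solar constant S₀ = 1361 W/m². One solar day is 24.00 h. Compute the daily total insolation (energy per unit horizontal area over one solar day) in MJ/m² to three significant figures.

Solar declination: sin δ = sin ε · sin λ_s = sin 23.44° × sin 201.8° = -0.14773, so δ = -8.495°.
cos H₀ = −tan(+25.1°) tan(-8.495°) = 0.0700, H₀ = 1.5008 rad.
Bracket: H₀ sin φ sin δ + cos φ cos δ sin H₀ = 1.5008×0.42420×-0.14773 + 0.90557×0.98903×0.99755 = -0.094051 + 0.893442 = 0.799391.
Q̄ = (S₀/π) × [bracket] = (1361/π) × 0.799391 = 346.31 W/m².
Daily total = Q̄ × 24.00 h × 3600 s/h = 346.31 × 24.00 × 3600 / 10⁶ = 29.92 MJ/m².

29.9 MJ/m²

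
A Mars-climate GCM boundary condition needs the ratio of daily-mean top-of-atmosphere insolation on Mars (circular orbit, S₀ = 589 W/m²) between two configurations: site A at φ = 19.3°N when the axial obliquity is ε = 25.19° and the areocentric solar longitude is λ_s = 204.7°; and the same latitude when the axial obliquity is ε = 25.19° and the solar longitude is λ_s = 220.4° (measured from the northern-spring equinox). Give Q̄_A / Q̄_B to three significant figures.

Q̄_A / Q̄_B ≈ 1.09

— Configuration A (φ=+19.3°):
sin δ = sin 25.19° × sin 204.7° = -0.17785, so δ = -10.245°.
cos H₀ = −tan(+19.3°) tan(-10.245°) = 0.0633, H₀ = 1.5075 rad.
Bracket: H₀ sin φ sin δ + cos φ cos δ sin H₀ = 1.5075×0.33051×-0.17785 + 0.94380×0.98406×0.99800 = -0.088613 + 0.926898 = 0.838285.
Q̄ = (S₀/π) × [bracket] = (589/π) × 0.838285 = 157.17 W/m².
— Configuration B (φ=+19.3°):
Solar declination: sin δ = sin ε · sin λ_s = sin 25.19° × sin 220.4° = -0.27585, so δ = -16.013°.
cos H₀ = −tan(+19.3°) tan(-16.013°) = 0.1005, H₀ = 1.4701 rad.
Bracket: H₀ sin φ sin δ + cos φ cos δ sin H₀ = 1.4701×0.33051×-0.27585 + 0.94380×0.96120×0.99494 = -0.134031 + 0.902590 = 0.768559.
Q̄ = (S₀/π) × [bracket] = (589/π) × 0.768559 = 144.09 W/m².
Ratio Q̄_A / Q̄_B = 157.17 / 144.09 = 1.091.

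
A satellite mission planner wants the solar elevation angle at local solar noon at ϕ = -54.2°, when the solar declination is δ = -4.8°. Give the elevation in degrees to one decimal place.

40.6°

At local noon the hour angle is zero, so the zenith angle equals |ϕ − δ| = |-54.2° − (-4.800°)| = 49.400°.
Elevation = 90° − 49.400° = 40.6°.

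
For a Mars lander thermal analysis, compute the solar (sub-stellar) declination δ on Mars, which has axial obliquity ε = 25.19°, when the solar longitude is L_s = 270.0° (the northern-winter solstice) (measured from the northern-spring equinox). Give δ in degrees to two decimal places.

δ = -25.19°

sin δ = sin ε · sin L_s = sin 25.19° × sin 270.0° = -0.425621.
δ = arcsin(-0.425621) = -25.19°.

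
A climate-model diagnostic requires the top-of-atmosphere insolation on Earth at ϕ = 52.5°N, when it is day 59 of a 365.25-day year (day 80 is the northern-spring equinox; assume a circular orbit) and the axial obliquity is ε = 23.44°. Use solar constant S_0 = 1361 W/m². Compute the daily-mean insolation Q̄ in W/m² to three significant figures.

Q̄ ≈ 190 W/m²

Solar longitude: L_s = 360° × (59 − 80)/365.25 = -20.698°, i.e. -20.698° + 360° = 339.302°.
sin δ = sin 23.44° × sin 339.302° = -0.14060, so δ = -8.082°.
cos h₀ = −tan(+52.5°) tan(-8.082°) = 0.1851, h₀ = 1.3847 rad.
Bracket: h₀ sin ϕ sin δ + cos ϕ cos δ sin h₀ = 1.3847×0.79335×-0.14060 + 0.60876×0.99007×0.98273 = -0.154456 + 0.592306 = 0.437850.
Q̄ = (S_0/π) × [bracket] = (1361/π) × 0.437850 = 189.7 W/m².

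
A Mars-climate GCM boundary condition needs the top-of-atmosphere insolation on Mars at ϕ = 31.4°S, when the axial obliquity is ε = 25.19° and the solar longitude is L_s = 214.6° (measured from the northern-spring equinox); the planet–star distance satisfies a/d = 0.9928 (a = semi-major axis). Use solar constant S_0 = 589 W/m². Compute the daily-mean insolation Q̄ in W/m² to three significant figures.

Q̄ ≈ 191 W/m²

Solar declination: sin δ = sin ε · sin L_s = sin 25.19° × sin 214.6° = -0.24169, so δ = -13.986°.
cos h₀ = −tan(-31.4°) tan(-13.986°) = -0.1520, h₀ = 1.7234 rad.
Bracket: h₀ sin ϕ sin δ + cos ϕ cos δ sin h₀ = 1.7234×-0.52101×-0.24169 + 0.85355×0.97035×0.98838 = 0.217016 + 0.818618 = 1.035634.
Inverse-square distance factor (a/d)² = 0.9928² = 0.985652.
Q̄ = (S_0/π) × 0.985652 × [bracket] = (589/π) × 0.985652 × 1.035634 = 191.4 W/m².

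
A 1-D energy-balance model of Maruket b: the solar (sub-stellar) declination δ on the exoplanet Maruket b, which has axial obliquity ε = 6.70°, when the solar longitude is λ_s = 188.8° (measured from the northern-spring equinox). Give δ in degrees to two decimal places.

δ = -1.02°

sin δ = sin ε · sin λ_s = sin 6.70° × sin 188.8° = -0.017849.
δ = arcsin(-0.017849) = -1.02°.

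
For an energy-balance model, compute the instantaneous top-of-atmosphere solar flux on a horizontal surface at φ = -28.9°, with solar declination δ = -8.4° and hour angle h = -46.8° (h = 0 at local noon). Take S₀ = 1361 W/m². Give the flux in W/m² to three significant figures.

903 W/m²

cos θ_z = sin φ sin δ + cos φ cos δ cos h = 0.070599 + 0.592868 = 0.663467.
Flux = S₀ · cos θ_z = 1361 × 0.663467 = 903.0 W/m².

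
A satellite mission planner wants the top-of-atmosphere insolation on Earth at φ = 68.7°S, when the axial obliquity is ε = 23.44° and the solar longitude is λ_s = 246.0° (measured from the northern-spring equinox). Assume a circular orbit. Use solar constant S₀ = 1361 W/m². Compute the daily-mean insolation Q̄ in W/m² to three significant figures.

Solar declination: sin δ = sin ε · sin λ_s = sin 23.44° × sin 246.0° = -0.36340, so δ = -21.309°.
cos H₀ = −tan(-68.7°) tan(-21.309°) = -1.0005 ≤ −1 ⇒ polar day, H₀ = π.
Bracket: H₀ sin φ sin δ + cos φ cos δ sin H₀ = 3.1416×-0.93169×-0.36340 + 0.36325×0.93163×0.00000 = 1.063671 + 0.000000 = 1.063671.
Q̄ = (S₀/π) × [bracket] = (1361/π) × 1.063671 = 460.8 W/m².

Q̄ ≈ 461 W/m²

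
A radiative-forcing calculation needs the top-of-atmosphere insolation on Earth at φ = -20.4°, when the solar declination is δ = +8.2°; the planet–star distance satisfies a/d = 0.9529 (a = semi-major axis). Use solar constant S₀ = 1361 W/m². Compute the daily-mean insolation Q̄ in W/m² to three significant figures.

Q̄ ≈ 335 W/m²

cos H₀ = −tan(-20.4°) tan(+8.200°) = 0.0536, H₀ = 1.5172 rad.
Bracket: H₀ sin φ sin δ + cos φ cos δ sin H₀ = 1.5172×-0.34857×0.14263 + 0.93728×0.98978×0.99856 = -0.075430 + 0.926365 = 0.850935.
Inverse-square distance factor (a/d)² = 0.9529² = 0.908018.
Q̄ = (S₀/π) × 0.908018 × [bracket] = (1361/π) × 0.908018 × 0.850935 = 334.7 W/m².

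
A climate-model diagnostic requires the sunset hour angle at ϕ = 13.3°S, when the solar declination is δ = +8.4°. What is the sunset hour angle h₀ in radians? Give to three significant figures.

h₀ = 1.54 rad

cos h₀ = −tan ϕ · tan δ = −tan(-13.3°) × tan(+8.400°) = 0.0349, so h₀ = 1.5359 rad = 88.00°.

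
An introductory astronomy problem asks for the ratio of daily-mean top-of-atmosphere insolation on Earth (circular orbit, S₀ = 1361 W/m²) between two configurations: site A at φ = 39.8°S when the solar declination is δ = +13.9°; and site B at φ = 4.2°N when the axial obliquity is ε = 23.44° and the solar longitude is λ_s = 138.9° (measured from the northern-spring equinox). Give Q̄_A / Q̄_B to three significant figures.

— Configuration A (φ=-39.8°):
cos H₀ = −tan(-39.8°) tan(+13.900°) = 0.2062, H₀ = 1.3631 rad.
Bracket: H₀ sin φ sin δ + cos φ cos δ sin H₀ = 1.3631×-0.64011×0.24023 + 0.76828×0.97072×0.97851 = -0.209609 + 0.729758 = 0.520149.
Q̄ = (S₀/π) × [bracket] = (1361/π) × 0.520149 = 225.34 W/m².
— Configuration B (φ=+4.2°):
Solar declination: sin δ = sin ε · sin λ_s = sin 23.44° × sin 138.9° = 0.26150, so δ = +15.159°.
cos H₀ = −tan(+4.2°) tan(+15.159°) = -0.0199, H₀ = 1.5907 rad.
Bracket: H₀ sin φ sin δ + cos φ cos δ sin H₀ = 1.5907×0.07324×0.26150 + 0.99731×0.96520×0.99980 = 0.030465 + 0.962411 = 0.992876.
Q̄ = (S₀/π) × [bracket] = (1361/π) × 0.992876 = 430.13 W/m².
Ratio Q̄_A / Q̄_B = 225.34 / 430.13 = 0.5239.

Q̄_A / Q̄_B ≈ 0.524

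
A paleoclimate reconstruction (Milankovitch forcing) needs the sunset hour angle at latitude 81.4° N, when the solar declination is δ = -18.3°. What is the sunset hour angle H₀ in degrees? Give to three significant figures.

cos H₀ = −tan φ · tan δ = 2.1868 ≥ 1, so the Sun never rises (polar night) and H₀ = 0.

H₀ = 0.00°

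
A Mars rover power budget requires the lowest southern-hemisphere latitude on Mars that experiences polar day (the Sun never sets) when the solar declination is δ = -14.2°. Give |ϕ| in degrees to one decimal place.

Polar day requires cos h₀ = −tan ϕ tan δ ≤ −1, i.e. tan ϕ tan δ ≥ 1.
The boundary is |tan ϕ| · |tan δ| = 1, so |ϕ| = 90° − |δ| = 90° − 14.2° = 75.8° in the southern hemisphere.

|ϕ| = 75.8°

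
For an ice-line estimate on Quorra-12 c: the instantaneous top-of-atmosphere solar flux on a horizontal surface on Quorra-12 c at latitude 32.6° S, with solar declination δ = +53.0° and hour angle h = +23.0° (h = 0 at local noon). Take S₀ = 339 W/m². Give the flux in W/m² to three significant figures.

12.3 W/m²

cos θ_z = sin φ sin δ + cos φ cos δ cos h = -0.430281 + 0.466696 = 0.036415.
Flux = S₀ · cos θ_z = 339 × 0.036415 = 12.34 W/m².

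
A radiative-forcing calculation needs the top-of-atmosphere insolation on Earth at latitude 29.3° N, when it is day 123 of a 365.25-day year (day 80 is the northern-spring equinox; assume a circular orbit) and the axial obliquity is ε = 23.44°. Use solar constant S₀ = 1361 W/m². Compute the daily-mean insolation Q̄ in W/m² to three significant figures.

Solar longitude: λ_s = 360° × (123 − 80)/365.25 = 42.382°.
sin δ = sin 23.44° × sin 42.382° = 0.26814, so δ = +15.553°.
cos H₀ = −tan(+29.3°) tan(+15.553°) = -0.1562, H₀ = 1.7276 rad.
Bracket: H₀ sin φ sin δ + cos φ cos δ sin H₀ = 1.7276×0.48938×0.26814 + 0.87207×0.96338×0.98773 = 0.226700 + 0.829826 = 1.056526.
Q̄ = (S₀/π) × [bracket] = (1361/π) × 1.056526 = 457.7 W/m².

Q̄ ≈ 458 W/m²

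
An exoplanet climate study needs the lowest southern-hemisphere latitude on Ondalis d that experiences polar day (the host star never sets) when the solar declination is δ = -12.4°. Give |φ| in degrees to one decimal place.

|φ| = 77.6°

Polar day requires cos H₀ = −tan φ tan δ ≤ −1, i.e. tan φ tan δ ≥ 1.
The boundary is |tan φ| · |tan δ| = 1, so |φ| = 90° − |δ| = 90° − 12.4° = 77.6° in the southern hemisphere.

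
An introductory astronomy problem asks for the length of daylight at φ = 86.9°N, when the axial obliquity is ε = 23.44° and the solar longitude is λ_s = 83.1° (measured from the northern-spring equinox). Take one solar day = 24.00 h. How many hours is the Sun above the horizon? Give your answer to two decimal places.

24.00 h

Solar declination: sin δ = sin ε · sin λ_s = sin 23.44° × sin 83.1° = 0.39491, so δ = +23.260°.
Sunrise equation: cos H₀ = −tan φ · tan δ = -7.9369 ≤ −1, so the Sun never sets (polar day) and H₀ = π.
Daylight = 2H₀/(2π) × 24.00 h = (3.1416/π) × 24.00 = 24.00 h.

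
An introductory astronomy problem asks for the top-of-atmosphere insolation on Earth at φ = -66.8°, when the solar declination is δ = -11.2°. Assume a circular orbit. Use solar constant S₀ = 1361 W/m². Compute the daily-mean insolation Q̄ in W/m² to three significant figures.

Q̄ ≈ 307 W/m²

cos H₀ = −tan(-66.8°) tan(-11.200°) = -0.4620, H₀ = 2.0510 rad.
Bracket: H₀ sin φ sin δ + cos φ cos δ sin H₀ = 2.0510×-0.91914×-0.19423 + 0.39394×0.98096×0.88689 = 0.366154 + 0.342729 = 0.708883.
Q̄ = (S₀/π) × [bracket] = (1361/π) × 0.708883 = 307.1 W/m².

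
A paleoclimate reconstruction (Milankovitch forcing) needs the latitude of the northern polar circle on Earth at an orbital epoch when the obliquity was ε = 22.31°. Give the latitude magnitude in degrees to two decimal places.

67.69°

The polar circle is the lowest latitude that experiences at least one full rotation of continuous daylight at the northern-summer solstice; it lies at |φ| = 90° − ε = 90° − 22.31° = 67.69°.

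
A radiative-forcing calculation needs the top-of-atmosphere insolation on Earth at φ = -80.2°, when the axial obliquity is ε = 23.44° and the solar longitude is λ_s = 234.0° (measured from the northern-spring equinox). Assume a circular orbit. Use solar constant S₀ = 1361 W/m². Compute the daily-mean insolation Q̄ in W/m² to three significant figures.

Solar declination: sin δ = sin ε · sin λ_s = sin 23.44° × sin 234.0° = -0.32182, so δ = -18.773°.
cos H₀ = −tan(-80.2°) tan(-18.773°) = -1.9678 ≤ −1 ⇒ polar day, H₀ = π.
Bracket: H₀ sin φ sin δ + cos φ cos δ sin H₀ = 3.1416×-0.98541×-0.32182 + 0.17021×0.94680×0.00000 = 0.996279 + 0.000000 = 0.996279.
Q̄ = (S₀/π) × [bracket] = (1361/π) × 0.996279 = 431.6 W/m².

Q̄ ≈ 432 W/m²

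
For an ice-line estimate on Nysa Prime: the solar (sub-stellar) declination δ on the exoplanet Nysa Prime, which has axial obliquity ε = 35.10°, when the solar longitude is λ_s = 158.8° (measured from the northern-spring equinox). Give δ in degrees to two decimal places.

sin δ = sin ε · sin λ_s = sin 35.10° × sin 158.8° = 0.207936.
δ = arcsin(0.207936) = +12.00°.

δ = +12.00°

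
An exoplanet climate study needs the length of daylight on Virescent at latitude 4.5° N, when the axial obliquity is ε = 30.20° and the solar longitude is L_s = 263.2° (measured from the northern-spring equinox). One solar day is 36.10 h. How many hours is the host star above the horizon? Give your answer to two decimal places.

17.53 h

Solar declination: sin δ = sin ε · sin L_s = sin 30.20° × sin 263.2° = -0.49948, so δ = -29.966°.
cos h₀ = −tan ϕ · tan δ = −tan(+4.5°) × tan(-29.966°) = 0.0454, so h₀ = 1.5254 rad = 87.40°.
Daylight = 2h₀/(2π) × 36.10 h = (1.5254/π) × 36.10 = 17.53 h.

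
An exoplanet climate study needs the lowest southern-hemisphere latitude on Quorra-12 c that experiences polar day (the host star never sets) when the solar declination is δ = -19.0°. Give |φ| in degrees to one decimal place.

Polar day requires cos H₀ = −tan φ tan δ ≤ −1, i.e. tan φ tan δ ≥ 1.
The boundary is |tan φ| · |tan δ| = 1, so |φ| = 90° − |δ| = 90° − 19.0° = 71.0° in the southern hemisphere.

|φ| = 71.0°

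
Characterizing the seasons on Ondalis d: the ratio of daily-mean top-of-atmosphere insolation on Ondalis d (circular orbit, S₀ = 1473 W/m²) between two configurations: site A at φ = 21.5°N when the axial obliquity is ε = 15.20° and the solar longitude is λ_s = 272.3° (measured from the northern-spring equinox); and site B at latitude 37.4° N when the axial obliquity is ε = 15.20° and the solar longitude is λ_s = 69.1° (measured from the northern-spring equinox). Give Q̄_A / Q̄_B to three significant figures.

Q̄_A / Q̄_B ≈ 0.739

— Configuration A (φ=+21.5°):
Solar declination: sin δ = sin ε · sin λ_s = sin 15.20° × sin 272.3° = -0.26198, so δ = -15.187°.
cos H₀ = −tan(+21.5°) tan(-15.187°) = 0.1069, H₀ = 1.4637 rad.
Bracket: H₀ sin φ sin δ + cos φ cos δ sin H₀ = 1.4637×0.36650×-0.26198 + 0.93042×0.96507×0.99427 = -0.140538 + 0.892775 = 0.752237.
Q̄ = (S₀/π) × [bracket] = (1473/π) × 0.752237 = 352.70 W/m².
— Configuration B (φ=+37.4°):
Solar declination: sin δ = sin ε · sin λ_s = sin 15.20° × sin 69.1° = 0.24494, so δ = +14.178°.
cos H₀ = −tan(+37.4°) tan(+14.178°) = -0.1932, H₀ = 1.7652 rad.
Bracket: H₀ sin φ sin δ + cos φ cos δ sin H₀ = 1.7652×0.60738×0.24494 + 0.79441×0.96954×0.98117 = 0.262612 + 0.755709 = 1.018321.
Q̄ = (S₀/π) × [bracket] = (1473/π) × 1.018321 = 477.46 W/m².
Ratio Q̄_A / Q̄_B = 352.70 / 477.46 = 0.7387.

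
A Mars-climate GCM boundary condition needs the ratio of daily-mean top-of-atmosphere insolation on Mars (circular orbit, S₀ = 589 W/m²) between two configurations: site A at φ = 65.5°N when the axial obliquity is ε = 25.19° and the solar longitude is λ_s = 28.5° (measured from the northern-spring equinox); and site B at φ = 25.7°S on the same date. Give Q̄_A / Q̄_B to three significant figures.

— Configuration A (φ=+65.5°):
Solar declination: sin δ = sin ε · sin λ_s = sin 25.19° × sin 28.5° = 0.20309, so δ = +11.718°.
cos H₀ = −tan(+65.5°) tan(+11.718°) = -0.4551, H₀ = 2.0433 rad.
Bracket: H₀ sin φ sin δ + cos φ cos δ sin H₀ = 2.0433×0.90996×0.20309 + 0.41469×0.97916×0.89043 = 0.377610 + 0.361557 = 0.739167.
Q̄ = (S₀/π) × [bracket] = (589/π) × 0.739167 = 138.58 W/m².
— Configuration B (φ=-25.7°):
cos H₀ = −tan(-25.7°) tan(+11.718°) = 0.0998, H₀ = 1.4708 rad.
Bracket: H₀ sin φ sin δ + cos φ cos δ sin H₀ = 1.4708×-0.43366×0.20309 + 0.90108×0.97916×0.99501 = -0.129536 + 0.877899 = 0.748363.
Q̄ = (S₀/π) × [bracket] = (589/π) × 0.748363 = 140.31 W/m².
Ratio Q̄_A / Q̄_B = 138.58 / 140.31 = 0.9877.

Q̄_A / Q̄_B ≈ 0.988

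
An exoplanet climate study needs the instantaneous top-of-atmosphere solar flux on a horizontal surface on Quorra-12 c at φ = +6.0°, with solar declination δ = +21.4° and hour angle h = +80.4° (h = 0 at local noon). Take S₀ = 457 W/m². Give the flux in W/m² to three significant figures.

cos θ_z = sin φ sin δ + cos φ cos δ cos h = 0.038140 + 0.154420 = 0.192560.
Flux = S₀ · cos θ_z = 457 × 0.192560 = 88.00 W/m².

88.0 W/m²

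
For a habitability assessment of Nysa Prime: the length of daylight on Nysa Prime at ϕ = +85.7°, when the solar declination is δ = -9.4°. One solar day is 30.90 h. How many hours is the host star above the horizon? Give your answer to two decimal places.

cos h₀ = −tan ϕ · tan δ = 2.2017 ≥ 1, so the host star never rises (polar night) and h₀ = 0.
Daylight = 2h₀/(2π) × 30.90 h = (0.0000/π) × 30.90 = 0.00 h.

0.00 h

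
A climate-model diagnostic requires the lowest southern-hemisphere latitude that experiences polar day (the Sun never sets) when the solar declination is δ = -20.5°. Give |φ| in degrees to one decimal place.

Polar day requires cos H₀ = −tan φ tan δ ≤ −1, i.e. tan φ tan δ ≥ 1.
The boundary is |tan φ| · |tan δ| = 1, so |φ| = 90° − |δ| = 90° − 20.5° = 69.5° in the southern hemisphere.

|φ| = 69.5°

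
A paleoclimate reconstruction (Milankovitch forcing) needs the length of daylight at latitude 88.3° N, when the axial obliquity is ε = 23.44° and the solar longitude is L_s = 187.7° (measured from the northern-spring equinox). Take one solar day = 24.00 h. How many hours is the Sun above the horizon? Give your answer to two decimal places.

Solar declination: sin δ = sin ε · sin L_s = sin 23.44° × sin 187.7° = -0.05330, so δ = -3.055°.
cos h₀ = −tan ϕ · tan δ = 1.7984 ≥ 1, so the Sun never rises (polar night) and h₀ = 0.
Daylight = 2h₀/(2π) × 24.00 h = (0.0000/π) × 24.00 = 0.00 h.

0.00 h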